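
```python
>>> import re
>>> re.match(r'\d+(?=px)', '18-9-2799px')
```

None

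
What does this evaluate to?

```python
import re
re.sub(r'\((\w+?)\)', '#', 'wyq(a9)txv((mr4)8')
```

'wyq#txv(#8'

Each match is replaced by '#'.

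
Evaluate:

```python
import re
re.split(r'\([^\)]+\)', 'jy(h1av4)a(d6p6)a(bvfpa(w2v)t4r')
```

Matches to split on: at [2:9] → '(h1av4)'; at [10:16] → '(d6p6)'; at [17:28] → '(bvfpa(w2v)'.
`split` removes every match and returns the 4 fragments in between.

['jy', 'a', 'a', 't4r']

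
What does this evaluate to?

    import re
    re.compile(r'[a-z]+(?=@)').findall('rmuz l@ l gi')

The `(?=…)`/`(?<=…)` assertion just peeks at neighbouring text; it doesn't advance the match position.
Matches: at [5:6] → 'l'.
`findall` yields the raw match text (1 of them) because the pattern has no groups.

['l']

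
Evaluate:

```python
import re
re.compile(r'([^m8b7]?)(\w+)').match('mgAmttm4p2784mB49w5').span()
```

The pattern matches optionally any character except [m8b7] (captured); then one or more of a word character (captured).
`re.match` only tries the pattern at the start of the string.
The match spans [0:19] → 'mgAmttm4p2784mB49w5'.
Captured: group 1 = '', group 2 = 'mgAmttm4p2784mB49w5'.

(0, 19)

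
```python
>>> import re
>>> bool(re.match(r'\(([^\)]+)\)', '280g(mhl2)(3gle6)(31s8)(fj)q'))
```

With `match`, the pattern is implicitly anchored at the beginning.
Here the string doesn't start with a match, so the call returns None, and `bool(None)` is False.

False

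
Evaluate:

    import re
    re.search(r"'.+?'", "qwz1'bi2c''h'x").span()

(4, 10)

A non-greedy quantifier consumes as few characters as it can — just enough that the remainder of the pattern still matches from where it stops; whatever follows it matches normally.
The match spans [4:10] → "'bi2c'".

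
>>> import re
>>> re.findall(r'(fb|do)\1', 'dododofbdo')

['do']

`\1` is not a pattern — it's the concrete string captured by group 1, re-applied verbatim.
Scanning left to right: at [0:4] match 'dodo', group 1 = 'do'.
One capturing group, so `findall` returns just the captured substring from the one match — 1 in all.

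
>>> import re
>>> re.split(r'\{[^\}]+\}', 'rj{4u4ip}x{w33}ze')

['rj', 'x', 'ze']

Matches to split on: at [2:9] → '{4u4ip}'; at [10:15] → '{w33}'.
`split` removes every match and returns the 3 fragments in between.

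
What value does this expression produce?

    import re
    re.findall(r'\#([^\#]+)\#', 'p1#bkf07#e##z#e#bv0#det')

Walking the string: at [2:9] match '#bkf07#', group 1 = 'bkf07'; at [11:14] match '#z#', group 1 = 'z'; at [15:20] match '#bv0#', group 1 = 'bv0'.
Because there's exactly one group, `findall` drops the full match and keeps group 1 from each hit.

['bkf07', 'z', 'bv0']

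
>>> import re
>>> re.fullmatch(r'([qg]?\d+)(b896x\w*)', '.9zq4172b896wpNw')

For `fullmatch`, every character of the input must be accounted for by the pattern.
Here there's no way to consume every character, so the call returns None.

None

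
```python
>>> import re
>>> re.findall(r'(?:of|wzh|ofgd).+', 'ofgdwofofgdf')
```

Scanning left to right: at [0:12] → 'ofgdwofofgdf'.
Since nothing is captured, `findall` lists the 1 matched substring directly.

['ofgdwofofgdf']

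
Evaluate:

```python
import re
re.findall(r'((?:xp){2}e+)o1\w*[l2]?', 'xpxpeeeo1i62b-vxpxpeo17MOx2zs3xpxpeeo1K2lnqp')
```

This matches the literal 'xp' repeated 2 times, then one or more of the literal 'e' (captured); then the literal 'o1', then zero or more of a word character, then optionally one of [l2].
Matches: at [0:13] match 'xpxpeeeo1i62b', group 1 = 'xpxpeee'; at [15:44] match 'xpxpeo17MOx2zs3xpxpeeo1K2lnqp', group 1 = 'xpxpe'.
With a single group, `findall` returns only what that group captured — 2 items.

['xpxpeee', 'xpxpe']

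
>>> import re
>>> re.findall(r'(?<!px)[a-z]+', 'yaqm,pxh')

The negative lookahead/lookbehind blocks any match where the forbidden context is present.
Scanning left to right: at [0:4] → 'yaqm'; at [5:8] → 'pxh'.
With no groups in the pattern, `findall` gives back each whole match — 2 here.

['yaqm', 'pxh']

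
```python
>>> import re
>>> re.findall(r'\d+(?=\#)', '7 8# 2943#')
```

The lookaround is zero-width — it requires the adjacent text to match without consuming it, so the asserted text isn't part of the match.
`findall` yields the raw match text (2 of them) because the pattern has no groups.

['8', '2943']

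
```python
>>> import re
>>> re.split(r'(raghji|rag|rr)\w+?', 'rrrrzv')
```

Matches to split on: at [0:3] → 'rrr'.
With a capturing group present, the delimiter's captured portion is kept in the result list.

['', 'rr', 'rzv']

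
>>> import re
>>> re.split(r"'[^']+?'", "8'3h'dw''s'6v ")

['8', "dw'", '6v ']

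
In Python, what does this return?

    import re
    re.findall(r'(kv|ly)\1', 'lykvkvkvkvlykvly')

`\1` has to match the exact text group 1 already captured.
Scanning left to right: at [2:6] match 'kvkv', group 1 = 'kv'; at [6:10] match 'kvkv', group 1 = 'kv'.
Because there's exactly one group, `findall` drops the full match and keeps group 1 from each hit.

['kv', 'kv']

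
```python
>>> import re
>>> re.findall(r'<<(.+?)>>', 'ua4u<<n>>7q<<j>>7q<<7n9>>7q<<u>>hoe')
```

['n', 'j', '7n9', 'u']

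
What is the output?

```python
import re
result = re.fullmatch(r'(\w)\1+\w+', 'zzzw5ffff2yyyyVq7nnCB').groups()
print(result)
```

('z',)

`\1` is not a pattern — it's the concrete string captured by group 1, re-applied verbatim.
`re.fullmatch` requires the pattern to consume the entire string.
The match spans [0:21] → 'zzzw5ffff2yyyyVq7nnCB'.
Captured: group 1 = 'z'.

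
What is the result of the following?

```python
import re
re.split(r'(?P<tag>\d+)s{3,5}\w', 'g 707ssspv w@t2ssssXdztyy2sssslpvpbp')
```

['g ', '707', 'v w@t', '2', 'dztyy', '2', 'pvpbp']

The pattern matches one or more of a digit (captured as 'tag'); then 3 to 5 of the literal 's', then a word character.
Matches to split on: at [2:9] → '707sssp'; at [14:20] → '2ssssX'; at [25:31] → '2ssssl'.
Because the pattern has a capturing group, `split` also inserts each captured text between the pieces.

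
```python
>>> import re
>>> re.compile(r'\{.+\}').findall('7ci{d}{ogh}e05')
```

Since nothing is captured, `findall` lists the 1 matched substring directly.

['{d}{ogh}']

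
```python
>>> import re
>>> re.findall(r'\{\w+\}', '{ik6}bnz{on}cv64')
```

['{ik6}', '{on}']

Matches: at [0:5] → '{ik6}'; at [8:12] → '{on}'.
Since nothing is captured, `findall` lists the 2 matched substrings directly.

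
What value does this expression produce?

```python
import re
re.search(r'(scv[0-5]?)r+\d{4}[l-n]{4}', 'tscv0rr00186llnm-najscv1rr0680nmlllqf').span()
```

The pattern matches the literal 'scv', then optionally a character in [0-5] (captured); then one or more of the literal 'r', then exactly 4 of a digit, then exactly 4 of a character in [l-n].
`search` walks the string left to right and returns the first match it finds.
The match spans [20:34] → 'scv1rr0680nmll'.
Captured: group 1 = 'scv1'.

(20, 34)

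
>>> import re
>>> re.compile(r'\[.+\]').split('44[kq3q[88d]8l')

['44', '8l']

`split` removes every match and returns the 2 fragments in between.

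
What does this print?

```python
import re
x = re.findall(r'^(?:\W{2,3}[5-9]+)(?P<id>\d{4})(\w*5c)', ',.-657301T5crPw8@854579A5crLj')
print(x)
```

[('7301', 'T5c')]

The pattern matches anchored at the start of the string; then 2 to 3 of a non-word character, then one or more of a character in [5-9] (non-capturing group); then exactly 4 of a digit (captured as 'id'); then zero or more of a word character, then the literal '5c' (captured).
`findall` packs the 2 group values into a tuple for every match.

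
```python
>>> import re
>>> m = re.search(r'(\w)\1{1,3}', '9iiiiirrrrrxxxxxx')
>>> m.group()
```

'iiii'

A backreference is literal: `\1` must see the identical characters the first group matched.
The match spans [1:5] → 'iiii'.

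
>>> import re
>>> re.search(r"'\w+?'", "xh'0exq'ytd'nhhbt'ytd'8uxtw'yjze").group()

The match spans [2:8] → "'0exq'".

"'0exq'"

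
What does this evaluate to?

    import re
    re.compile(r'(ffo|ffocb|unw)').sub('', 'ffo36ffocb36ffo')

'36cb36'

Alternation tries branches left to right and keeps the first one that lets the overall match succeed at that position.
Every occurrence is swapped for ''.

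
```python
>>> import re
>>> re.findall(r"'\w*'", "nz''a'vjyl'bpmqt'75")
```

Matches: at [2:4] → "''"; at [5:11] → "'vjyl'".
No capturing groups, so `findall` returns the 2 full match strings.

["''", "'vjyl'"]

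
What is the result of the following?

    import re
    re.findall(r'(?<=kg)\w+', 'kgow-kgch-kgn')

['ow', 'ch', 'n']

Lookahead/lookbehind check context without consuming it, so the matched span excludes the asserted characters.
Since nothing is captured, `findall` lists the 3 matched substrings directly.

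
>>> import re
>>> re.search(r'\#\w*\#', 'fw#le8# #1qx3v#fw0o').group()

`search` walks the string left to right and returns the first match it finds.
The match spans [2:7] → '#le8#'.

'#le8#'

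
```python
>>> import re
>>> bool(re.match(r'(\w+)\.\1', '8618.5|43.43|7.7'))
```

False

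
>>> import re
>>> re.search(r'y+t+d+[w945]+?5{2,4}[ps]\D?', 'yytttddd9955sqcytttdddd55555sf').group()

'yytttddd9955sq'

This matches one or more of a literal 'y', then one or more of the literal 't', then one or more of the literal 'd'; then one or more of one of [w945] (lazy); then 2 to 4 of a literal '5', then one of [ps], then optionally a non-digit.
`re.search` scans for the first position where the pattern succeeds.
The match spans [0:14] → 'yytttddd9955sq'.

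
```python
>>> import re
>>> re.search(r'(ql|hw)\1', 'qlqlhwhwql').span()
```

(0, 4)

The backreference `\1` re-matches whatever the first group consumed, character for character.
The match spans [0:4] → 'qlql'.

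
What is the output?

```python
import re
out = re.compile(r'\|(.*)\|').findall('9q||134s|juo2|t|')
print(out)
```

['|134s|juo2|t']

With a single group, `findall` returns only what that group captured — 1 item.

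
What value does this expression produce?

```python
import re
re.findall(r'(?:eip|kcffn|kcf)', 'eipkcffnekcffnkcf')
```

['eip', 'kcffn', 'kcffn', 'kcf']

Alternation isn't longest-match — the leftmost alternative that fits at this position is chosen.
With no groups in the pattern, `findall` gives back each whole match — 4 here.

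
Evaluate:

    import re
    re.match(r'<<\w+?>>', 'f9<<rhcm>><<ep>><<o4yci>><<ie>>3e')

None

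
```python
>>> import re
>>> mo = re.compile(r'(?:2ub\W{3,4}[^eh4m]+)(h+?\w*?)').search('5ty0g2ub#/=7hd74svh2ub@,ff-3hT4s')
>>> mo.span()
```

This matches the literal '2ub', then 3 to 4 of a non-word character, then one or more of any character except [eh4m] (non-capturing group); then one or more of a literal 'h' (lazy), then zero or more of a word character (lazy) (captured).
`re.search` scans for the first position where the pattern succeeds.
The match spans [5:13] → '2ub#/=7h'.
Captured: group 1 = 'h'.

(5, 13)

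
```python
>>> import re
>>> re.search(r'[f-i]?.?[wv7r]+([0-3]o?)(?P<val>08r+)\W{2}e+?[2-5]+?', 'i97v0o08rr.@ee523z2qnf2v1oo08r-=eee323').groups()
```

('0o', '08rr')

The match spans [0:15] → 'i97v0o08rr.@ee5'.
Captured: group 1 = '0o', group 2 = '08rr'.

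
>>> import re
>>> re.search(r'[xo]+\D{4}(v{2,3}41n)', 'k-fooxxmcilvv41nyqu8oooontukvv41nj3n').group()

The pattern matches one or more of one of [xo], then exactly 4 of a non-digit; then 2 to 3 of the literal 'v', then the literal '41n' (captured).
`re.search` scans for the first position where the pattern succeeds.
The match spans [3:16] → 'ooxxmcilvv41n'.
Captured: group 1 = 'vv41n'.

'ooxxmcilvv41n'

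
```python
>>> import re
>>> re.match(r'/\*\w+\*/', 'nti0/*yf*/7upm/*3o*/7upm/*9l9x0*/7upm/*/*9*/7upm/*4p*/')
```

None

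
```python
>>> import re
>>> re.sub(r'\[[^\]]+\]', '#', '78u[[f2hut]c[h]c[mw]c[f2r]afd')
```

'78u#c#c#c#afd'

Every occurrence is swapped for '#'.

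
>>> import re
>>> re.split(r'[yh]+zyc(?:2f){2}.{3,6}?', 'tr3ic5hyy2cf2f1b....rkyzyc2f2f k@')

The pattern matches one or more of one of [yh], then the literal 'zyc'; then the literal '2f' repeated 2 times, then 3 to 6 of any character (lazy).
`split` removes every match and returns the 2 fragments in between.

['tr3ic5hyy2cf2f1b....rk', '']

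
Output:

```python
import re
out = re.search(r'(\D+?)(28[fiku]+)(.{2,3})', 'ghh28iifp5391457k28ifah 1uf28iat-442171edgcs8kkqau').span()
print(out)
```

This matches one or more of a non-digit (lazy) (captured); then the literal '28', then one or more of one of [fiku] (captured); then 2 to 3 of any character (captured).
`search` walks the string left to right and returns the first match it finds.
The match spans [0:11] → 'ghh28iifp53'.
Captured: group 1 = 'ghh', group 2 = '28iif', group 3 = 'p53'.

(0, 11)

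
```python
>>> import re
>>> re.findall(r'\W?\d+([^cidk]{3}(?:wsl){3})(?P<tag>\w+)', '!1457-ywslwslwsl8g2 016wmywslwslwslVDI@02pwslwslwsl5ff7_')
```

Pattern: optionally a non-word character, then one or more of a digit; then exactly 3 of any character except [cidk], then the literal 'wsl' repeated 3 times (captured); then one or more of a word character (captured as 'tag').
Multiple groups make `findall` return tuples — one 2-tuple for each match.

[('7-ywslwslwsl', '8g2'), ('wmywslwslwsl', 'VDI')]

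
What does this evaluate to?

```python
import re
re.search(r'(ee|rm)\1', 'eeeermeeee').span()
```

`\1` has to match the exact text group 1 already captured.
The match spans [0:4] → 'eeee'.

(0, 4)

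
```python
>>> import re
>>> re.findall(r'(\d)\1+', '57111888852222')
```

['1', '8', '2']

A backreference is literal: `\1` must see the identical characters the first group matched.
Scanning left to right: at [2:5] match '111', group 1 = '1'; at [5:9] match '8888', group 1 = '8'; at [10:14] match '2222', group 1 = '2'.
One capturing group, so `findall` returns just the captured substring from each match — 3 in all.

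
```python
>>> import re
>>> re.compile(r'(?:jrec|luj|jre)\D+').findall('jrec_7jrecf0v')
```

['jrec_', 'jrecf']

Scanning left to right: at [0:5] → 'jrec_'; at [6:11] → 'jrecf'.
`findall` yields the raw match text (2 of them) because the pattern has no groups.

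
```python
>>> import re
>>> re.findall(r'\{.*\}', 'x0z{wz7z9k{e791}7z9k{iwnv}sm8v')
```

Scanning left to right: at [3:26] → '{wz7z9k{e791}7z9k{iwnv}'.
With no groups in the pattern, `findall` gives back each whole match — 1 here.

['{wz7z9k{e791}7z9k{iwnv}']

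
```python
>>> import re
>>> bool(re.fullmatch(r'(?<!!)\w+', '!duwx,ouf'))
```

False

The negative lookahead/lookbehind blocks any match where the forbidden context is present.
For `fullmatch`, every character of the input must be accounted for by the pattern.
Here there's no way to consume every character, so the call returns None, and `bool(None)` is False.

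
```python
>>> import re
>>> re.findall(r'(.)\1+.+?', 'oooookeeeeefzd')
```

['o', 'e']

`\1` is not a pattern — it's the concrete string captured by group 1, re-applied verbatim.
Matches: at [0:6] match 'oooook', group 1 = 'o'; at [6:12] match 'eeeeef', group 1 = 'e'.
`findall` collects group 1 from each match (2 total).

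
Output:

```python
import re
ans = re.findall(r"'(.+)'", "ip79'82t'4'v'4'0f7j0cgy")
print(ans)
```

Scanning left to right: at [4:15] match "'82t'4'v'4'", group 1 = "82t'4'v'4".
One capturing group, so `findall` returns just the captured substring from the one match — 1 in all.

["82t'4'v'4"]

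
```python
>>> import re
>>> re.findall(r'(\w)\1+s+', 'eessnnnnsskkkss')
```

['e', 'n', 'k']

`\1` has to match the exact text group 1 already captured.
Matches: at [0:4] match 'eess', group 1 = 'e'; at [4:10] match 'nnnnss', group 1 = 'n'; at [10:15] match 'kkkss', group 1 = 'k'.
One capturing group, so `findall` returns just the captured substring from each match — 3 in all.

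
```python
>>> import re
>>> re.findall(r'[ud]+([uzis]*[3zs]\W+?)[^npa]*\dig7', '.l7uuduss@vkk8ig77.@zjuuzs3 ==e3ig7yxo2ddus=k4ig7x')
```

This matches one or more of one of [ud]; then zero or more of one of [uzis], then one of [3zs], then one or more of a non-word character (lazy) (captured); then zero or more of any character except [npa], then a digit, then the literal 'ig7'.
Because there's exactly one group, `findall` drops the full match and keeps group 1 from the one hit.

['ss@']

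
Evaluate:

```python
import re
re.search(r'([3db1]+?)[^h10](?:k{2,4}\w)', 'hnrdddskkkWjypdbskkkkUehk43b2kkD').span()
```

(3, 11)

The match spans [3:11] → 'dddskkkW'.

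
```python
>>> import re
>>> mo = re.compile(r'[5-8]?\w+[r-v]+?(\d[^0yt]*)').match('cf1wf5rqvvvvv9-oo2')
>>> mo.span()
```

(0, 18)

This matches optionally a character in [5-8], then one or more of a word character, then one or more of a character in [r-v] (lazy); then a digit, then zero or more of any character except [0yt] (captured).
`re.match` only tries the pattern at the start of the string.
The match spans [0:18] → 'cf1wf5rqvvvvv9-oo2'.
Captured: group 1 = '9-oo2'.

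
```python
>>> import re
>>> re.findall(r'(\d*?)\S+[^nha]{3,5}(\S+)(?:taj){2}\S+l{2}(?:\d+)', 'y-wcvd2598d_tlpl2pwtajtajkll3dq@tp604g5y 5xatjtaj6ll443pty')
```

Pattern: zero or more of a digit (lazy) (captured); then one or more of a non-whitespace character, then 3 to 5 of any character except [nha]; then one or more of a non-whitespace character (captured); then the literal 'taj' repeated 2 times, then one or more of a non-whitespace character, then exactly 2 of the literal 'l'; then one or more of a digit (non-capturing group).
Walking the string: at [0:29] match 'y-wcvd2598d_tlpl2pwtajtajkll3', groups = ('', 'w').
With 2 capturing groups, `findall` returns a 2-tuple per match.

[('', 'w')]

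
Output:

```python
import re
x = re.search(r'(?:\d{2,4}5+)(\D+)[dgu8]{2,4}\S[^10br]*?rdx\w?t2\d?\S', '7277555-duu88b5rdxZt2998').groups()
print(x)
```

('-duu',)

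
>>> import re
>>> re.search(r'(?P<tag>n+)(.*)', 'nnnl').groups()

('nnn', 'l')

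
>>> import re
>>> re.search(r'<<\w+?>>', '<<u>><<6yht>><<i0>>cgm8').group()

'<<u>>'

The match spans [0:5] → '<<u>>'.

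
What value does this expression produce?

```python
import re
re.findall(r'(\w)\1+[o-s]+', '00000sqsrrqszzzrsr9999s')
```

`\1` has to match the exact text group 1 already captured.
One capturing group, so `findall` returns just the captured substring from each match — 3 in all.

['0', 'z', '9']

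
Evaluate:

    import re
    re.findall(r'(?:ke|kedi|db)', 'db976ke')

['db', 'ke']

No capturing groups, so `findall` returns the 2 full match strings.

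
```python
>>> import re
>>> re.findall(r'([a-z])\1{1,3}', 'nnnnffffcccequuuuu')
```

['n', 'f', 'c', 'u']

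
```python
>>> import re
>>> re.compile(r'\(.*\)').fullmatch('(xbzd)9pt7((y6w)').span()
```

(0, 16)

For `fullmatch`, every character of the input must be accounted for by the pattern.
The match spans [0:16] → '(xbzd)9pt7((y6w)'.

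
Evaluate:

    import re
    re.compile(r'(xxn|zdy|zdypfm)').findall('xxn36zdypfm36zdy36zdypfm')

Alternation isn't longest-match — the leftmost alternative that fits at this position is chosen.
Matches: at [0:3] match 'xxn', group 1 = 'xxn'; at [5:8] match 'zdy', group 1 = 'zdy'; at [13:16] match 'zdy', group 1 = 'zdy'; at [18:21] match 'zdy', group 1 = 'zdy'.
One capturing group, so `findall` returns just the captured substring from each match — 4 in all.

['xxn', 'zdy', 'zdy', 'zdy']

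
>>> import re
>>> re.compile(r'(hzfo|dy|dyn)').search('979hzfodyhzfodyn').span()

(3, 7)

The match spans [3:7] → 'hzfo'.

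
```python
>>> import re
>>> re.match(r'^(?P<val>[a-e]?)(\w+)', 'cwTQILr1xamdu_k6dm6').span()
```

(0, 19)

With `match`, the pattern is implicitly anchored at the beginning.
The match spans [0:19] → 'cwTQILr1xamdu_k6dm6'.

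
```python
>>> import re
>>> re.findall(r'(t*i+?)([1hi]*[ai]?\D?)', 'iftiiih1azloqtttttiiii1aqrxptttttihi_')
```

[('i', 'f'), ('ti', 'iih1az'), ('ttttti', 'iii1aq'), ('ttttti', 'hi_')]

This matches zero or more of the literal 't', then one or more of a literal 'i' (lazy) (captured); then zero or more of one of [1hi], then optionally one of [ai], then optionally a non-digit (captured).
Lazy quantifiers expand one character at a time until the remainder of the pattern can match.
Walking the string: at [0:2] match 'if', groups = ('i', 'f'); at [2:10] match 'tiiih1az', groups = ('ti', 'iih1az'); at [13:25] match 'tttttiiii1aq', groups = ('ttttti', 'iii1aq'); at [28:37] match 'tttttihi_', groups = ('ttttti', 'hi_').
With 2 capturing groups, `findall` returns a 2-tuple per match.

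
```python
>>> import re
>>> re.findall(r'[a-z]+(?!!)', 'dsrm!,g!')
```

['dsr']

`(?!…)`/`(?<!…)` only lets a position through if the neighbouring text does NOT match; no characters are consumed.
Matches: at [0:3] → 'dsr'.
Since nothing is captured, `findall` lists the 1 matched substring directly.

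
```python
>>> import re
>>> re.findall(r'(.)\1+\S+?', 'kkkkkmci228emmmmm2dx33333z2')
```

`\1` is not a pattern — it's the concrete string captured by group 1, re-applied verbatim.
Matches: at [0:6] match 'kkkkkm', group 1 = 'k'; at [8:11] match '228', group 1 = '2'; at [12:18] match 'mmmmm2', group 1 = 'm'; at [20:26] match '33333z', group 1 = '3'.
`findall` collects group 1 from each match (4 total).

['k', '2', 'm', '3']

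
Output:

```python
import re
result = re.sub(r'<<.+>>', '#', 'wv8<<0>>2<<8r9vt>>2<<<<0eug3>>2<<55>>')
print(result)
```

wv8#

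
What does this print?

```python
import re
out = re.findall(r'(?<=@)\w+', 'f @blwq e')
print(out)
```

Because the assertion is zero-width, the text it checks is not consumed and won't appear in the result.
Matches: at [3:7] → 'blwq'.
Since nothing is captured, `findall` lists the 1 matched substring directly.

['blwq']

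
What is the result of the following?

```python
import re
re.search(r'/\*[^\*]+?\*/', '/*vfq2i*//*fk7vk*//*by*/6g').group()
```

'/*vfq2i*/'

The match spans [0:9] → '/*vfq2i*/'.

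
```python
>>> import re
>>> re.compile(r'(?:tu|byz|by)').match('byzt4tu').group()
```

'byz'

`|` is ordered: at each position the engine commits to the first alternative that works.
`re.match` only tries the pattern at the start of the string.
The match spans [0:3] → 'byz'.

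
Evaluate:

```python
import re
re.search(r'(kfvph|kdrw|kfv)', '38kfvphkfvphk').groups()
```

('kfvph',)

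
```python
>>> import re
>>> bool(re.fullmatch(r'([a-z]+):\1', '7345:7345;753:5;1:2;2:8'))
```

For `fullmatch`, every character of the input must be accounted for by the pattern.
Here the string isn't matched end-to-end, so the call returns None, and `bool(None)` is False.

False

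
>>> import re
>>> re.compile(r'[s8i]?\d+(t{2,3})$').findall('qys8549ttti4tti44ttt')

['ttt']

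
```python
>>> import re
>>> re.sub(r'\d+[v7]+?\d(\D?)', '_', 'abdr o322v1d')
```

'abdr o_'

Pattern: one or more of a digit, then one or more of one of [v7] (lazy), then a digit; then optionally a non-digit (captured).
Matches: at [6:12] → '322v1d'.
`sub` substitutes '_' at each match site.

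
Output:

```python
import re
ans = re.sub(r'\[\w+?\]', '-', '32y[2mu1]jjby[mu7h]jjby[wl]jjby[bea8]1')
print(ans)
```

32y-jjby-jjby-jjby-1

Matches: at [3:9] → '[2mu1]'; at [13:19] → '[mu7h]'; at [23:27] → '[wl]'; at [31:37] → '[bea8]'.
Each match is replaced by '-'.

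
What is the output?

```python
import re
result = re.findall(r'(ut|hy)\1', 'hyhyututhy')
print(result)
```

['hy', 'ut']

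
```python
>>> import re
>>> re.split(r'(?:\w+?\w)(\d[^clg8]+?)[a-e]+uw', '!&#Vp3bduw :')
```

['!&#', '3b', ' :']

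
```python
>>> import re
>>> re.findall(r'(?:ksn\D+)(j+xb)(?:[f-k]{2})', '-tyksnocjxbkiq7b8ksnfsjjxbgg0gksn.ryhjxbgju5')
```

Pattern: the literal 'ksn', then one or more of a non-digit (non-capturing group); then one or more of a literal 'j', then the literal 'xb' (captured); then exactly 2 of a character in [f-k] (non-capturing group).
Walking the string: at [3:13] match 'ksnocjxbki', group 1 = 'jxb'; at [17:28] match 'ksnfsjjxbgg', group 1 = 'jxb'; at [30:42] match 'ksn.ryhjxbgj', group 1 = 'jxb'.
One capturing group, so `findall` returns just the captured substring from each match — 3 in all.

['jxb', 'jxb', 'jxb']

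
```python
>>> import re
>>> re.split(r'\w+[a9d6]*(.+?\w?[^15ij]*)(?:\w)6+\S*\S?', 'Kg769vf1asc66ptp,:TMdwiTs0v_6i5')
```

['', ',:TMdwiTs0v', '']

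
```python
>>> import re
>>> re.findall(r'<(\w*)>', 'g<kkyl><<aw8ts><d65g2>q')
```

Scanning left to right: at [1:7] match '<kkyl>', group 1 = 'kkyl'; at [8:15] match '<aw8ts>', group 1 = 'aw8ts'; at [15:22] match '<d65g2>', group 1 = 'd65g2'.
Because there's exactly one group, `findall` drops the full match and keeps group 1 from each hit.

['kkyl', 'aw8ts', 'd65g2']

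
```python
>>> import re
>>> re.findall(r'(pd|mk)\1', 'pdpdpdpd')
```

['pd', 'pd']

The backreference `\1` re-matches whatever the first group consumed, character for character.
Scanning left to right: at [0:4] match 'pdpd', group 1 = 'pd'; at [4:8] match 'pdpd', group 1 = 'pd'.
`findall` collects group 1 from each match (2 total).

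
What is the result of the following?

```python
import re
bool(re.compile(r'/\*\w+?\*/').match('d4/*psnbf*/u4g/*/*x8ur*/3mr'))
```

`re.match` only tries the pattern at the start of the string.
Here the pattern fails at index 0, so the call returns None, and `bool(None)` is False.

False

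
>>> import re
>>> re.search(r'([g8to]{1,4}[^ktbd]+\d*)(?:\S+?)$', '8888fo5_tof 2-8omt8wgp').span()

(8, 22)

The pattern matches 1 to 4 of one of [g8to], then one or more of any character except [ktbd], then zero or more of a digit (captured); then one or more of a non-whitespace character (lazy) (non-capturing group); then anchored at the end.
`search` walks the string left to right and returns the first match it finds.
The match spans [8:22] → 'tof 2-8omt8wgp'.
Captured: group 1 = 'tof 2-8om'.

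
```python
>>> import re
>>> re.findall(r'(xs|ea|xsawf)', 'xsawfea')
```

Alternation isn't longest-match — the leftmost alternative that fits at this position is chosen.
Walking the string: at [0:2] match 'xs', group 1 = 'xs'; at [5:7] match 'ea', group 1 = 'ea'.
With a single group, `findall` returns only what that group captured — 2 items.

['xs', 'ea']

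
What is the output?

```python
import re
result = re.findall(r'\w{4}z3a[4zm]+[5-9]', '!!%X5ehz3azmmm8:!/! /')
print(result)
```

This matches exactly 4 of a word character, then the literal 'z3a', then one or more of one of [4zm]; then a character in [5-9].
Matches: at [3:15] → 'X5ehz3azmmm8'.
`findall` yields the raw match text (1 of them) because the pattern has no groups.

['X5ehz3azmmm8']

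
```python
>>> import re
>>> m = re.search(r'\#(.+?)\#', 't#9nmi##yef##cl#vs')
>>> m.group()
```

Lazy quantifiers expand one character at a time until the remainder of the pattern can match.
The match spans [1:7] → '#9nmi#'.

'#9nmi#'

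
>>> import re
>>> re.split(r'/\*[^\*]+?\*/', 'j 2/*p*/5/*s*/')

Matches to split on: at [3:8] → '/*p*/'; at [9:14] → '/*s*/'.
Splitting on the pattern gives 3 pieces.

['j 2', '5', '']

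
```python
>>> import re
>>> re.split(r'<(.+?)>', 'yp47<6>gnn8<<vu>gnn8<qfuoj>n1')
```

['yp47', '6', 'gnn8', '<vu', 'gnn8', 'qfuoj', 'n1']

With the lazy modifier that quantifier settles for the fewest repetitions that let the rest of the pattern succeed (the atoms after it are unaffected and can still be greedy).
Because the pattern has a capturing group, `split` also inserts each captured text between the pieces.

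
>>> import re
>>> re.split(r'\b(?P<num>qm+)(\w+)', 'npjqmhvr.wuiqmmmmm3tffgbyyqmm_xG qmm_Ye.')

['npjqmhvr.wuiqmmmmm3tffgbyyqmm_xG ', 'qmm', '_Ye', '.']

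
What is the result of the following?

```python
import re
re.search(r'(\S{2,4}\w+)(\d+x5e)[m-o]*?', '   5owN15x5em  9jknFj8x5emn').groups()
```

('5owN1', '5x5e')

Pattern: 2 to 4 of a non-whitespace character, then one or more of a word character (captured); then one or more of a digit, then the literal 'x5e' (captured); then zero or more of a character in [m-o] (lazy).
Lazy quantifiers expand one character at a time until the remainder of the pattern can match.
Unlike `match`, `search` isn't anchored — it looks for the pattern anywhere in the string.
The match spans [3:12] → '5owN15x5e'.
Captured: group 1 = '5owN1', group 2 = '5x5e'.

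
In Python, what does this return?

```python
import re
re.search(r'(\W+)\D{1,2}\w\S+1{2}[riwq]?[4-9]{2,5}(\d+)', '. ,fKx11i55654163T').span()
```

(0, 17)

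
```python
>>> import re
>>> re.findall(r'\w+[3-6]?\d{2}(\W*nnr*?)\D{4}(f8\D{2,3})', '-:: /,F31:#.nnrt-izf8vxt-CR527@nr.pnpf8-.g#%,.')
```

The pattern matches one or more of a word character, then optionally a character in [3-6], then exactly 2 of a digit; then zero or more of a non-word character, then the literal 'nn', then zero or more of a literal 'r' (lazy) (captured); then exactly 4 of a non-digit; then the literal 'f8', then 2 to 3 of a non-digit (captured).
Scanning left to right: at [6:24] match 'F31:#.nnrt-izf8vxt', groups = (':#.nnr', 'f8vxt').
Multiple groups make `findall` return tuples — one 2-tuple for the one match.

[(':#.nnr', 'f8vxt')]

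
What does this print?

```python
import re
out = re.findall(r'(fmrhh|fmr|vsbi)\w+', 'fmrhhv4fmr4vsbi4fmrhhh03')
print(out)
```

Alternation tries branches left to right and keeps the first one that lets the overall match succeed at that position.
Because there's exactly one group, `findall` drops the full match and keeps group 1 from the one hit.

['fmrhh']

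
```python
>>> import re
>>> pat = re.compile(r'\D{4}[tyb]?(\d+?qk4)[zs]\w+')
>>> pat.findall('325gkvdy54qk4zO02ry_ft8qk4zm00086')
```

['54qk4']

The pattern matches exactly 4 of a non-digit, then optionally one of [tyb]; then one or more of a digit (lazy), then the literal 'qk4' (captured); then one of [zs], then one or more of a word character.
Scanning left to right: at [3:33] match 'gkvdy54qk4zO02ry_ft8qk4zm00086', group 1 = '54qk4'.
`findall` collects group 1 from the one match (1 total).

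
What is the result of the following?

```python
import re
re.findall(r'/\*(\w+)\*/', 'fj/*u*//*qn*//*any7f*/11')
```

['u', 'qn', 'any7f']

With a single group, `findall` returns only what that group captured — 3 items.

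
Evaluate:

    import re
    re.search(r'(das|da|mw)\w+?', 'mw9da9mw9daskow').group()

'mw9'

The match spans [0:3] → 'mw9'.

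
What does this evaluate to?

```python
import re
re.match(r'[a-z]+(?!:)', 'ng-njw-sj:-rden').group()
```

`re.match` won't scan ahead — the pattern has to work from the very first character.
The match spans [0:2] → 'ng'.

'ng'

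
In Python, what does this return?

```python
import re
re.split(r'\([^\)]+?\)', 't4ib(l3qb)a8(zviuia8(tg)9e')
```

['t4ib', 'a8', '9e']

Each match becomes a cut point; 3 segments remain.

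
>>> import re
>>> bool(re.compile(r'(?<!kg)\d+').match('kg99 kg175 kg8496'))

With `match`, the pattern is implicitly anchored at the beginning.
Here the string doesn't start with a match, so the call returns None, and `bool(None)` is False.

False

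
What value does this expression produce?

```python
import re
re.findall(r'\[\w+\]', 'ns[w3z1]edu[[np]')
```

['[w3z1]', '[np]']

Since nothing is captured, `findall` lists the 2 matched substrings directly.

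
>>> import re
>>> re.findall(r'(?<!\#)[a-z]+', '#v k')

['k']

`(?!…)`/`(?<!…)` only lets a position through if the neighbouring text does NOT match; no characters are consumed.
Walking the string: at [3:4] → 'k'.
Since nothing is captured, `findall` lists the 1 matched substring directly.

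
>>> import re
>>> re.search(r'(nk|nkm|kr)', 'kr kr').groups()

Unlike `match`, `search` isn't anchored — it looks for the pattern anywhere in the string.
The match spans [0:2] → 'kr'.
Captured: group 1 = 'kr'.

('kr',)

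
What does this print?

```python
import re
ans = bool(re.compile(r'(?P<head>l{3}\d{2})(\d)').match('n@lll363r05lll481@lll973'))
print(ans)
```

Pattern: exactly 3 of a literal 'l', then exactly 2 of a digit (captured as 'head'); then a digit (captured).
With `match`, the pattern is implicitly anchored at the beginning.
Here the pattern fails at index 0, so the call returns None, and `bool(None)` is False.

False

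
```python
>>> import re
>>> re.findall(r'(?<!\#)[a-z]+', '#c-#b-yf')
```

['yf']

A negative assertion filters positions out without eating any characters.
`findall` yields the raw match text (1 of them) because the pattern has no groups.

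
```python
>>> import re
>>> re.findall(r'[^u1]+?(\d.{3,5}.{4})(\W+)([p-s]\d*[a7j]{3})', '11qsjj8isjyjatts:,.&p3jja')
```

[('8isjyjatts', ':,.&', 'p3jja')]

The pattern matches one or more of any character except [u1] (lazy); then a digit, then 3 to 5 of any character, then exactly 4 of any character (captured); then one or more of a non-word character (captured); then a character in [p-s], then zero or more of a digit, then exactly 3 of one of [a7j] (captured).
Scanning left to right: at [2:25] match 'qsjj8isjyjatts:,.&p3jja', groups = ('8isjyjatts', ':,.&', 'p3jja').
Multiple groups make `findall` return tuples — one 3-tuple for the one match.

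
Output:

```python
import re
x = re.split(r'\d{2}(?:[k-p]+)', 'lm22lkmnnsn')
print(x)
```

['lm', 'sn']

The pattern matches exactly 2 of a digit; then one or more of a character in [k-p] (non-capturing group).
Matches to split on: at [2:9] → '22lkmnn'.
The string is cut at each match, leaving 2 pieces.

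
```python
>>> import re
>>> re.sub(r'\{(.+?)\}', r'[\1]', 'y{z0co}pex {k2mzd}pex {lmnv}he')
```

Each match is replaced using the text its own group 1 captured.

'y[z0co]pex [k2mzd]pex [lmnv]he'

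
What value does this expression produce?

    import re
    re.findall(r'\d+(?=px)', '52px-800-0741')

['52']

Because the assertion is zero-width, the text it checks is not consumed and won't appear in the result.
Walking the string: at [0:2] → '52'.
Since nothing is captured, `findall` lists the 1 matched substring directly.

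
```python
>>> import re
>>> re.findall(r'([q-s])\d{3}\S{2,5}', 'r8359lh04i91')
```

['r']

This matches a character in [q-s] (captured); then exactly 3 of a digit; then 2 to 5 of a non-whitespace character.
Walking the string: at [0:9] match 'r8359lh04', group 1 = 'r'.
One capturing group, so `findall` returns just the captured substring from the one match — 1 in all.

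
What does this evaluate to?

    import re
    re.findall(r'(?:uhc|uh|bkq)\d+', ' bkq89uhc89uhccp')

['bkq89', 'uhc89']

Scanning left to right: at [1:6] → 'bkq89'; at [6:11] → 'uhc89'.
No capturing groups, so `findall` returns the 2 full match strings.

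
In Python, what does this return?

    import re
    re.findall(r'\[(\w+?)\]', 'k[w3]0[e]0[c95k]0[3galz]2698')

['w3', 'e', 'c95k', '3galz']

`findall` collects group 1 from each match (4 total).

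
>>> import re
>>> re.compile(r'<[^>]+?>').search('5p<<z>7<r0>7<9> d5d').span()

`re.search` tries every starting position until one works.
The match spans [2:6] → '<<z>'.

(2, 6)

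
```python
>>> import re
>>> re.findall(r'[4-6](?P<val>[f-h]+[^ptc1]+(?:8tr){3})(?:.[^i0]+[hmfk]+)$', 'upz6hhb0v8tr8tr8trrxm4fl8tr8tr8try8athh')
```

['hhb0v8tr8tr8tr']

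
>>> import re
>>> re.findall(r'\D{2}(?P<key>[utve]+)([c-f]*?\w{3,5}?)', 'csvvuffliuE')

[('vvu', 'ffl')]

Pattern: exactly 2 of a non-digit; then one or more of one of [utve] (captured as 'key'); then zero or more of a character in [c-f] (lazy), then 3 to 5 of a word character (lazy) (captured).
Because the quantifier is non-greedy, it stops expanding at the earliest point where the rest of the pattern can succeed.
Walking the string: at [0:8] match 'csvvuffl', groups = ('vvu', 'ffl').
2 groups means the one result is a tuple of 2 captured strings — 1 here.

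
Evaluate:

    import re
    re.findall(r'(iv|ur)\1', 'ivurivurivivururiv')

`\1` has to match the exact text group 1 already captured.
One capturing group, so `findall` returns just the captured substring from each match — 2 in all.

['iv', 'ur']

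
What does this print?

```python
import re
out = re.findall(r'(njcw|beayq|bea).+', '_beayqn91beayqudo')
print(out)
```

['beayq']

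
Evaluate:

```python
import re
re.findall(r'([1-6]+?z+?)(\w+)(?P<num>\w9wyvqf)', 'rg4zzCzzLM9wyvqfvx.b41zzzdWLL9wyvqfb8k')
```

This matches one or more of a character in [1-6] (lazy), then one or more of a literal 'z' (lazy) (captured); then one or more of a word character (captured); then a word character, then the literal '9wy', then the literal 'vqf' (captured as 'num').
The `?` after the quantifier makes it lazy — it takes as little as possible before letting the rest of the pattern try.
Matches: at [2:16] match '4zzCzzLM9wyvqf', groups = ('4z', 'zCzzL', 'M9wyvqf'); at [20:35] match '41zzzdWLL9wyvqf', groups = ('41z', 'zzdWL', 'L9wyvqf').
`findall` packs the 3 group values into a tuple for every match.

[('4z', 'zCzzL', 'M9wyvqf'), ('41z', 'zzdWL', 'L9wyvqf')]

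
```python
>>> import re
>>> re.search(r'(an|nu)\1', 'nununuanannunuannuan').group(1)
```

`\1` is not a pattern — it's the concrete string captured by group 1, re-applied verbatim.
`search` walks the string left to right and returns the first match it finds.
The match spans [0:4] → 'nunu'.
Captured: group 1 = 'nu'.

'nu'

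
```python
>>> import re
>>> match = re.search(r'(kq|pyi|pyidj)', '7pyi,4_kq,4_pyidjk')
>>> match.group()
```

'pyi'

`search` walks the string left to right and returns the first match it finds.
The match spans [1:4] → 'pyi'.
Captured: group 1 = 'pyi'.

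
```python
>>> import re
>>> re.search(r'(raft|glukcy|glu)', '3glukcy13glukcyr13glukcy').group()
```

Alternation tries branches left to right and keeps the first one that lets the overall match succeed at that position.
`re.search` scans for the first position where the pattern succeeds.
The match spans [1:7] → 'glukcy'.
Captured: group 1 = 'glukcy'.

'glukcy'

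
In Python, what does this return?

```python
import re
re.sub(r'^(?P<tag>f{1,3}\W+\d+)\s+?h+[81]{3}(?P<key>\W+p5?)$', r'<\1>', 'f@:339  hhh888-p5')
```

The replacement refers to a captured group, so each match is rewritten using its own captured text.

'<f@:339>'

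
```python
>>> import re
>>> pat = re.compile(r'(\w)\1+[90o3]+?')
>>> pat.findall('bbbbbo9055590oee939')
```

['b', '5', 'e']

`\1` has to match the exact text group 1 already captured.
Scanning left to right: at [0:6] match 'bbbbbo', group 1 = 'b'; at [8:12] match '5559', group 1 = '5'; at [14:17] match 'ee9', group 1 = 'e'.
One capturing group, so `findall` returns just the captured substring from each match — 3 in all.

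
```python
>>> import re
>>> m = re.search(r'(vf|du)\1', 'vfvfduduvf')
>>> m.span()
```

(0, 4)

`\1` has to match the exact text group 1 already captured.
Unlike `match`, `search` isn't anchored — it looks for the pattern anywhere in the string.
The match spans [0:4] → 'vfvf'.
Captured: group 1 = 'vf'.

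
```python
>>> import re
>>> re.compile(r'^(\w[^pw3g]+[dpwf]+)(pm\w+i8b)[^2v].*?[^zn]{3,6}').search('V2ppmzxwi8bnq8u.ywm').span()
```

Pattern: anchored at the start of the string; then a word character, then one or more of any character except [pw3g], then one or more of one of [dpwf] (captured); then the literal 'pm', then one or more of a word character, then the literal 'i8b' (captured); then any character except [2v], then zero or more of any character (lazy), then 3 to 6 of any character except [zn].
The match spans [0:18] → 'V2ppmzxwi8bnq8u.yw'.

(0, 18)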